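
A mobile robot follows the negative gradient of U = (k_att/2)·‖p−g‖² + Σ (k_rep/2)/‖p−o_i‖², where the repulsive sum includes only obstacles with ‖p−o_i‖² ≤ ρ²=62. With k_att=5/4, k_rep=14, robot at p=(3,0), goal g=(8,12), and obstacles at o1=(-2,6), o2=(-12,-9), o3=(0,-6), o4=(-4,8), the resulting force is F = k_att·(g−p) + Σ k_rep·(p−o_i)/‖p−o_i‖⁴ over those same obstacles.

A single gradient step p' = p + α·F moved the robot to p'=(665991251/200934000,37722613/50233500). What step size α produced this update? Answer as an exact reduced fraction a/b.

F_att = 5/4·(g−p) = 5/4·(5,12) = (6.2500,15.0000)
o1: d²=61 ≤ ρ²=62; F_rep = 14·(5,-6)/61² = (0.0188,-0.0226)
o2: d²=306 > ρ²=62 → inactive
o3: d²=45 ≤ ρ²=62; F_rep = 14·(3,6)/45² = (0.0207,0.0415)
o4: d²=113 > ρ²=62 → inactive
F = F_att + ΣF_rep = (6.2896,15.0189)
Δp = p'−p = (0.3145,0.7509); α = Δx/Fx = (63189251/200934000) / (63189251/10046700) = 1/20
check: Δy/Fy = (37722613/50233500) / (37722613/2511675) = 1/20 ✓

α = 1/20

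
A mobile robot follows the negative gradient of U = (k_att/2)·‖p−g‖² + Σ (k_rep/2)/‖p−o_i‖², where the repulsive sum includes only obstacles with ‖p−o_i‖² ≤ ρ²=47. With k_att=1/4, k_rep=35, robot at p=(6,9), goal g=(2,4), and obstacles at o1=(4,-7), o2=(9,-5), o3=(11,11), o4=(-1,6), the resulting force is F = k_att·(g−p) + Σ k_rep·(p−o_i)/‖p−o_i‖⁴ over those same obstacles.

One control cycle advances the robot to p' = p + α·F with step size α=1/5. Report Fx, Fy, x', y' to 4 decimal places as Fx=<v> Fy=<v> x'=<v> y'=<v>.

F_att = 1/4·(g−p) = 1/4·(-4,-5) = (-1.0000,-1.2500)
o1: d²=260 > ρ²=47 → inactive
o2: d²=205 > ρ²=47 → inactive
o3: d²=29 ≤ ρ²=47; F_rep = 35·(-5,-2)/29² = (-0.2081,-0.0832)
o4: d²=58 > ρ²=47 → inactive
F = F_att + ΣF_rep = (-1.2081,-1.3332)
p' = p + 1/5·F = (5.7584,8.7334)

Fx=-1.2081 Fy=-1.3332 x'=5.7584 y'=8.7334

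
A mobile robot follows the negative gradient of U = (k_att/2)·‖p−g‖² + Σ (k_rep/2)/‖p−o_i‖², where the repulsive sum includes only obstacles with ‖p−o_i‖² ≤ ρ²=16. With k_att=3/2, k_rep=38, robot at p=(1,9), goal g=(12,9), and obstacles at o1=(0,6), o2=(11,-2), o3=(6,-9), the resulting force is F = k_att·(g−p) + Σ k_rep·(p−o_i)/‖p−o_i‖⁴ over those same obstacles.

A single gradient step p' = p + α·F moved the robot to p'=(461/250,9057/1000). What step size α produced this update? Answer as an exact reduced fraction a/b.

F_att = 3/2·(g−p) = 3/2·(11,0) = (16.5000,0.0000)
o1: d²=10 ≤ ρ²=16; F_rep = 38·(1,3)/10² = (0.3800,1.1400)
o2: d²=221 > ρ²=16 → inactive
o3: d²=349 > ρ²=16 → inactive
F = F_att + ΣF_rep = (16.8800,1.1400)
Δp = p'−p = (0.8440,0.0570); α = Δx/Fx = (211/250) / (422/25) = 1/20
check: Δy/Fy = (57/1000) / (57/50) = 1/20 ✓

α = 1/20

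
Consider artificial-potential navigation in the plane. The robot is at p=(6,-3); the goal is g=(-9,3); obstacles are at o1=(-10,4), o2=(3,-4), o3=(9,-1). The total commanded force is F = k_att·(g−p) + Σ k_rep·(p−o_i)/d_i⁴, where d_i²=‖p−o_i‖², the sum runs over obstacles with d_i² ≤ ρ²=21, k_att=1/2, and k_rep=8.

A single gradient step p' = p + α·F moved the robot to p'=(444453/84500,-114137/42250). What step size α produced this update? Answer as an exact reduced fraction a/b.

α = 1/10

F_att = 1/2·(g−p) = 1/2·(-15,6) = (-7.5000,3.0000)
o1: d²=305 > ρ²=21 → inactive
o2: d²=10 ≤ ρ²=21; F_rep = 8·(3,1)/10² = (0.2400,0.0800)
o3: d²=13 ≤ ρ²=21; F_rep = 8·(-3,-2)/13² = (-0.1420,-0.0947)
F = F_att + ΣF_rep = (-7.4020,2.9853)
Δp = p'−p = (-0.7402,0.2985); α = Δx/Fx = (-62547/84500) / (-62547/8450) = 1/10
check: Δy/Fy = (12613/42250) / (12613/4225) = 1/10 ✓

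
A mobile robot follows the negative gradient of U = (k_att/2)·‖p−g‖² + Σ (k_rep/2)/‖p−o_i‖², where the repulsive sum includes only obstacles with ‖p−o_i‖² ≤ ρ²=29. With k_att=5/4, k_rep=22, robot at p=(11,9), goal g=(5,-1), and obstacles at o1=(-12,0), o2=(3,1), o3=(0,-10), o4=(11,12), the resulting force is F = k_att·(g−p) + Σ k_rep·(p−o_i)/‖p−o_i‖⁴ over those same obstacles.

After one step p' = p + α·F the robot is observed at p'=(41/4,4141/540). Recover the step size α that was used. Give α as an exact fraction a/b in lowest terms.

F_att = 5/4·(g−p) = 5/4·(-6,-10) = (-7.5000,-12.5000)
o1: d²=610 > ρ²=29 → inactive
o2: d²=128 > ρ²=29 → inactive
o3: d²=482 > ρ²=29 → inactive
o4: d²=9 ≤ ρ²=29; F_rep = 22·(0,-3)/9² = (0.0000,-0.8148)
F = F_att + ΣF_rep = (-7.5000,-13.3148)
Δp = p'−p = (-0.7500,-1.3315); α = Δx/Fx = (-3/4) / (-15/2) = 1/10
check: Δy/Fy = (-719/540) / (-719/54) = 1/10 ✓

α = 1/10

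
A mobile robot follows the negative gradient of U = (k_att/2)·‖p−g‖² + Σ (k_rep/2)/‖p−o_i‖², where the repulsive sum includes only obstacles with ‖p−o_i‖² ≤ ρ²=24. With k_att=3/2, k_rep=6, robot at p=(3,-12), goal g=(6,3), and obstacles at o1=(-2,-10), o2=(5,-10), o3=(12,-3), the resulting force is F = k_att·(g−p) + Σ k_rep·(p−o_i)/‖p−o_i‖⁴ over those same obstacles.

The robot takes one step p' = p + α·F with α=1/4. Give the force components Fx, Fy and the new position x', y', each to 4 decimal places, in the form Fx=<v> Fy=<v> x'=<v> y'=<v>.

F_att = 3/2·(g−p) = 3/2·(3,15) = (4.5000,22.5000)
o1: d²=29 > ρ²=24 → inactive
o2: d²=8 ≤ ρ²=24; F_rep = 6·(-2,-2)/8² = (-0.1875,-0.1875)
o3: d²=162 > ρ²=24 → inactive
F = F_att + ΣF_rep = (4.3125,22.3125)
p' = p + 1/4·F = (4.0781,-6.4219)

Fx=4.3125 Fy=22.3125 x'=4.0781 y'=-6.4219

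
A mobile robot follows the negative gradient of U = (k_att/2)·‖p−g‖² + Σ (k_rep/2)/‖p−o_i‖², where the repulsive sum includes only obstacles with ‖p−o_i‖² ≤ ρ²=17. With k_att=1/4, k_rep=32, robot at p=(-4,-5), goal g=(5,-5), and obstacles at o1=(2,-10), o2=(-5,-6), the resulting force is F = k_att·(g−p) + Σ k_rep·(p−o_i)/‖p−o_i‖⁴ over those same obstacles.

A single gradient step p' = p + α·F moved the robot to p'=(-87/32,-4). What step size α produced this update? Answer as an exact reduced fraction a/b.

F_att = 1/4·(g−p) = 1/4·(9,0) = (2.2500,0.0000)
o1: d²=61 > ρ²=17 → inactive
o2: d²=2 ≤ ρ²=17; F_rep = 32·(1,1)/2² = (8.0000,8.0000)
F = F_att + ΣF_rep = (10.2500,8.0000)
Δp = p'−p = (1.2812,1.0000); α = Δx/Fx = (41/32) / (41/4) = 1/8
check: Δy/Fy = (1) / (8) = 1/8 ✓

α = 1/8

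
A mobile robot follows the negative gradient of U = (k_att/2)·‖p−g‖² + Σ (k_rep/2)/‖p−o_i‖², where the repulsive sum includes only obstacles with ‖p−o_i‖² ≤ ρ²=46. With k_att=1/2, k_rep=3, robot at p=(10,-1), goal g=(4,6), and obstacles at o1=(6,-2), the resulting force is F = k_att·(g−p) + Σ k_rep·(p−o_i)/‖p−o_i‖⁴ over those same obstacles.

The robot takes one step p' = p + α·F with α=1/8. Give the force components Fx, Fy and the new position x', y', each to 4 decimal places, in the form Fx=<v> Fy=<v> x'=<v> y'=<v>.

F_att = 1/2·(g−p) = 1/2·(-6,7) = (-3.0000,3.5000)
o1: d²=17 ≤ ρ²=46; F_rep = 3·(4,1)/17² = (0.0415,0.0104)
F = F_att + ΣF_rep = (-2.9585,3.5104)
p' = p + 1/8·F = (9.6302,-0.5612)

Fx=-2.9585 Fy=3.5104 x'=9.6302 y'=-0.5612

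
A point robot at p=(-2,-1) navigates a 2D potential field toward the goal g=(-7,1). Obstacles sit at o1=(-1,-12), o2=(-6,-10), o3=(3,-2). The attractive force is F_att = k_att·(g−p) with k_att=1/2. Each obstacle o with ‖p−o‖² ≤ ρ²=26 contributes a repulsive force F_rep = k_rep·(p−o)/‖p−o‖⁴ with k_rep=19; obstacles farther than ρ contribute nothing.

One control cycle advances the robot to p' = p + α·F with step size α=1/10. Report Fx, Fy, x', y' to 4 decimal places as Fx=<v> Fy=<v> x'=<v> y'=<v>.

Fx=-2.6405 Fy=1.0281 x'=-2.2641 y'=-0.8972

F_att = 1/2·(g−p) = 1/2·(-5,2) = (-2.5000,1.0000)
o1: d²=122 > ρ²=26 → inactive
o2: d²=97 > ρ²=26 → inactive
o3: d²=26 ≤ ρ²=26; F_rep = 19·(-5,1)/26² = (-0.1405,0.0281)
F = F_att + ΣF_rep = (-2.6405,1.0281)
p' = p + 1/10·F = (-2.2641,-0.8972)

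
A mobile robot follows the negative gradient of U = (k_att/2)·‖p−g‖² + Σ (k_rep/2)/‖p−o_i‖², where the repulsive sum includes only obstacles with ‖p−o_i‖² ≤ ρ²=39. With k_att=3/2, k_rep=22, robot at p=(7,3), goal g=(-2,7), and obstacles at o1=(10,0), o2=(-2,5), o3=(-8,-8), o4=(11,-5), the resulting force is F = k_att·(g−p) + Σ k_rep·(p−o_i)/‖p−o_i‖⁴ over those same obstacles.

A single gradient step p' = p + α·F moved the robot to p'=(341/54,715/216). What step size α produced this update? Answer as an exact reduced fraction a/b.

α = 1/20

F_att = 3/2·(g−p) = 3/2·(-9,4) = (-13.5000,6.0000)
o1: d²=18 ≤ ρ²=39; F_rep = 22·(-3,3)/18² = (-0.2037,0.2037)
o2: d²=85 > ρ²=39 → inactive
o3: d²=346 > ρ²=39 → inactive
o4: d²=80 > ρ²=39 → inactive
F = F_att + ΣF_rep = (-13.7037,6.2037)
Δp = p'−p = (-0.6852,0.3102); α = Δx/Fx = (-37/54) / (-370/27) = 1/20
check: Δy/Fy = (67/216) / (335/54) = 1/20 ✓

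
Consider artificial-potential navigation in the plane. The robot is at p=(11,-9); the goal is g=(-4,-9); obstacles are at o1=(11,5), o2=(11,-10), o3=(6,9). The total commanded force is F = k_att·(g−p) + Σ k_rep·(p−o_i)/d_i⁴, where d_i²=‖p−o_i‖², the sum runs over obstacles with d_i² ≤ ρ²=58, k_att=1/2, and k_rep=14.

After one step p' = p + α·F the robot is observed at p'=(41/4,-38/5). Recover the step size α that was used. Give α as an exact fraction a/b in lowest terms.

F_att = 1/2·(g−p) = 1/2·(-15,0) = (-7.5000,0.0000)
o1: d²=196 > ρ²=58 → inactive
o2: d²=1 ≤ ρ²=58; F_rep = 14·(0,1)/1² = (0.0000,14.0000)
o3: d²=349 > ρ²=58 → inactive
F = F_att + ΣF_rep = (-7.5000,14.0000)
Δp = p'−p = (-0.7500,1.4000); α = Δx/Fx = (-3/4) / (-15/2) = 1/10
check: Δy/Fy = (7/5) / (14) = 1/10 ✓

α = 1/10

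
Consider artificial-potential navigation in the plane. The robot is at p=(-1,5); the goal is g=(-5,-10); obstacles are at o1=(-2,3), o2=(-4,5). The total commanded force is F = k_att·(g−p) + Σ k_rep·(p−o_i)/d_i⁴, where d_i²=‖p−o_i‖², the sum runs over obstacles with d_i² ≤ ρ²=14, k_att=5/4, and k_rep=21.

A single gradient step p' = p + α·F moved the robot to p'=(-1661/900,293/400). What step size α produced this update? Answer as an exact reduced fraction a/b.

α = 1/4

F_att = 5/4·(g−p) = 5/4·(-4,-15) = (-5.0000,-18.7500)
o1: d²=5 ≤ ρ²=14; F_rep = 21·(1,2)/5² = (0.8400,1.6800)
o2: d²=9 ≤ ρ²=14; F_rep = 21·(3,0)/9² = (0.7778,0.0000)
F = F_att + ΣF_rep = (-3.3822,-17.0700)
Δp = p'−p = (-0.8456,-4.2675); α = Δx/Fx = (-761/900) / (-761/225) = 1/4
check: Δy/Fy = (-1707/400) / (-1707/100) = 1/4 ✓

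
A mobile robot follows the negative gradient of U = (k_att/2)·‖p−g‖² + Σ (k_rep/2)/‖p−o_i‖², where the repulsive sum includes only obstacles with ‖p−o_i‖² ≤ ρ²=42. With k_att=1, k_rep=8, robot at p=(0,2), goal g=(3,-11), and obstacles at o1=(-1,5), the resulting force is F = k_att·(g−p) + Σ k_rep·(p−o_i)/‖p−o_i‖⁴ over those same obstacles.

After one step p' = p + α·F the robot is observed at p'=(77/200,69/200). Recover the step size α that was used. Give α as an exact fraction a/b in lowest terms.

F_att = 1·(g−p) = 1·(3,-13) = (3.0000,-13.0000)
o1: d²=10 ≤ ρ²=42; F_rep = 8·(1,-3)/10² = (0.0800,-0.2400)
F = F_att + ΣF_rep = (3.0800,-13.2400)
Δp = p'−p = (0.3850,-1.6550); α = Δx/Fx = (77/200) / (77/25) = 1/8
check: Δy/Fy = (-331/200) / (-331/25) = 1/8 ✓

α = 1/8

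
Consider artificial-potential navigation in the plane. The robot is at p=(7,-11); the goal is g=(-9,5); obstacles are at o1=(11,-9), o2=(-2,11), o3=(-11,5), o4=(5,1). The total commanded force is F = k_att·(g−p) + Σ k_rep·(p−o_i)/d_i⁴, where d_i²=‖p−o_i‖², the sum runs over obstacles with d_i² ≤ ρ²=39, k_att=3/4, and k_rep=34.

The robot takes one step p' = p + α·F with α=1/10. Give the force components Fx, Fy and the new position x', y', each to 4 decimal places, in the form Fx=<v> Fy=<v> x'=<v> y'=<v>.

Fx=-12.3400 Fy=11.8300 x'=5.7660 y'=-9.8170

F_att = 3/4·(g−p) = 3/4·(-16,16) = (-12.0000,12.0000)
o1: d²=20 ≤ ρ²=39; F_rep = 34·(-4,-2)/20² = (-0.3400,-0.1700)
o2: d²=565 > ρ²=39 → inactive
o3: d²=580 > ρ²=39 → inactive
o4: d²=148 > ρ²=39 → inactive
F = F_att + ΣF_rep = (-12.3400,11.8300)
p' = p + 1/10·F = (5.7660,-9.8170)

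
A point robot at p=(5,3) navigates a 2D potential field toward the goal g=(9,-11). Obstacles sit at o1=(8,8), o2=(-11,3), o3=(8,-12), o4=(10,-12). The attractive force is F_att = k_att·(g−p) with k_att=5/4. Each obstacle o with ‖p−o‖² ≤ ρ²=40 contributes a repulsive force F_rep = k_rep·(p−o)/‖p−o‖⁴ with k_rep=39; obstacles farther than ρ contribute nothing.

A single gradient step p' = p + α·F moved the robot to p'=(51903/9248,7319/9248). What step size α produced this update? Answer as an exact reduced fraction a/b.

α = 1/8

F_att = 5/4·(g−p) = 5/4·(4,-14) = (5.0000,-17.5000)
o1: d²=34 ≤ ρ²=40; F_rep = 39·(-3,-5)/34² = (-0.1012,-0.1687)
o2: d²=256 > ρ²=40 → inactive
o3: d²=234 > ρ²=40 → inactive
o4: d²=250 > ρ²=40 → inactive
F = F_att + ΣF_rep = (4.8988,-17.6687)
Δp = p'−p = (0.6123,-2.2086); α = Δx/Fx = (5663/9248) / (5663/1156) = 1/8
check: Δy/Fy = (-20425/9248) / (-20425/1156) = 1/8 ✓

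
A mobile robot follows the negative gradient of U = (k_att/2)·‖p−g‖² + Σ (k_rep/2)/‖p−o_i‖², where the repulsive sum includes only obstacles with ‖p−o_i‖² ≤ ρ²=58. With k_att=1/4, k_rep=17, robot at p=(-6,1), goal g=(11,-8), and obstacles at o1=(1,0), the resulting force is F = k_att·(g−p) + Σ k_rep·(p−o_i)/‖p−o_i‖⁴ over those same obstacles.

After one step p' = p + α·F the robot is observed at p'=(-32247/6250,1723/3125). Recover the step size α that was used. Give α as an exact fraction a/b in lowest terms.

F_att = 1/4·(g−p) = 1/4·(17,-9) = (4.2500,-2.2500)
o1: d²=50 ≤ ρ²=58; F_rep = 17·(-7,1)/50² = (-0.0476,0.0068)
F = F_att + ΣF_rep = (4.2024,-2.2432)
Δp = p'−p = (0.8405,-0.4486); α = Δx/Fx = (5253/6250) / (5253/1250) = 1/5
check: Δy/Fy = (-1402/3125) / (-1402/625) = 1/5 ✓

α = 1/5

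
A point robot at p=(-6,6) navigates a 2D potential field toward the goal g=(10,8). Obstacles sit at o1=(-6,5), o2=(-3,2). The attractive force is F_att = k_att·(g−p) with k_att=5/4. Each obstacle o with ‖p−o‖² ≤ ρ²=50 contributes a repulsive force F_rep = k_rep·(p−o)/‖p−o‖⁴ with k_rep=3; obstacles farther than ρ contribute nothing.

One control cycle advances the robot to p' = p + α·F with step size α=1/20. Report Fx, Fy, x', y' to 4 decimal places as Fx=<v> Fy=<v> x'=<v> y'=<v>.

Fx=19.9856 Fy=5.5192 x'=-5.0007 y'=6.2760

F_att = 5/4·(g−p) = 5/4·(16,2) = (20.0000,2.5000)
o1: d²=1 ≤ ρ²=50; F_rep = 3·(0,1)/1² = (0.0000,3.0000)
o2: d²=25 ≤ ρ²=50; F_rep = 3·(-3,4)/25² = (-0.0144,0.0192)
F = F_att + ΣF_rep = (19.9856,5.5192)
p' = p + 1/20·F = (-5.0007,6.2760)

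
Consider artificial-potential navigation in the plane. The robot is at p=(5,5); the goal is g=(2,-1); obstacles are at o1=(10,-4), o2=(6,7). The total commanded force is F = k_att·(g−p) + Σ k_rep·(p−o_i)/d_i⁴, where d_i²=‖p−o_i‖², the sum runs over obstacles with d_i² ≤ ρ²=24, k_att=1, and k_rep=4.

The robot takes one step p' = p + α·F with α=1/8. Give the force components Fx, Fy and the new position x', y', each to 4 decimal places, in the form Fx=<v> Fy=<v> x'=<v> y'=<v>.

F_att = 1·(g−p) = 1·(-3,-6) = (-3.0000,-6.0000)
o1: d²=106 > ρ²=24 → inactive
o2: d²=5 ≤ ρ²=24; F_rep = 4·(-1,-2)/5² = (-0.1600,-0.3200)
F = F_att + ΣF_rep = (-3.1600,-6.3200)
p' = p + 1/8·F = (4.6050,4.2100)

Fx=-3.1600 Fy=-6.3200 x'=4.6050 y'=4.2100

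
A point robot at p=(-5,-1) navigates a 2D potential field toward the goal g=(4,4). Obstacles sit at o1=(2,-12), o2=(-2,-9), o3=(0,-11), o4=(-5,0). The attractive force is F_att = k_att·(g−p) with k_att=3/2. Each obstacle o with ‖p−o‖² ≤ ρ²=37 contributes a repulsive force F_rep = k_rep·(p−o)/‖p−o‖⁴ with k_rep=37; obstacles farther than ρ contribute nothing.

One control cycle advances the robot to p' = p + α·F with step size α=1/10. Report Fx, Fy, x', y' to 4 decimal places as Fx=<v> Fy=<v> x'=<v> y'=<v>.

Fx=13.5000 Fy=-29.5000 x'=-3.6500 y'=-3.9500

F_att = 3/2·(g−p) = 3/2·(9,5) = (13.5000,7.5000)
o1: d²=170 > ρ²=37 → inactive
o2: d²=73 > ρ²=37 → inactive
o3: d²=125 > ρ²=37 → inactive
o4: d²=1 ≤ ρ²=37; F_rep = 37·(0,-1)/1² = (0.0000,-37.0000)
F = F_att + ΣF_rep = (13.5000,-29.5000)
p' = p + 1/10·F = (-3.6500,-3.9500)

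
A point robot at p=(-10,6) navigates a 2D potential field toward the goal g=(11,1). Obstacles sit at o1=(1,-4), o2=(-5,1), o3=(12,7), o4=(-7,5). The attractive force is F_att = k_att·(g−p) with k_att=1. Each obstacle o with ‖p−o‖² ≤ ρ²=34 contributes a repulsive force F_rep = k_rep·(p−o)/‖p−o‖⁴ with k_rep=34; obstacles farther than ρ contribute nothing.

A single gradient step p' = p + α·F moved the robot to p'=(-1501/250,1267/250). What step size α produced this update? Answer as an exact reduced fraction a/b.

F_att = 1·(g−p) = 1·(21,-5) = (21.0000,-5.0000)
o1: d²=221 > ρ²=34 → inactive
o2: d²=50 > ρ²=34 → inactive
o3: d²=485 > ρ²=34 → inactive
o4: d²=10 ≤ ρ²=34; F_rep = 34·(-3,1)/10² = (-1.0200,0.3400)
F = F_att + ΣF_rep = (19.9800,-4.6600)
Δp = p'−p = (3.9960,-0.9320); α = Δx/Fx = (999/250) / (999/50) = 1/5
check: Δy/Fy = (-233/250) / (-233/50) = 1/5 ✓

α = 1/5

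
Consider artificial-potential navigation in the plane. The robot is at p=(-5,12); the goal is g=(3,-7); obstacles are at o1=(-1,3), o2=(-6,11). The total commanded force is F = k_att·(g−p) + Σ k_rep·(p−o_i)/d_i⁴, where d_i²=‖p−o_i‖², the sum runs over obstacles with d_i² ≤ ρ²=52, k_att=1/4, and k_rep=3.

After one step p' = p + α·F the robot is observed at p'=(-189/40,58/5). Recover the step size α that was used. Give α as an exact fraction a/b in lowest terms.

F_att = 1/4·(g−p) = 1/4·(8,-19) = (2.0000,-4.7500)
o1: d²=97 > ρ²=52 → inactive
o2: d²=2 ≤ ρ²=52; F_rep = 3·(1,1)/2² = (0.7500,0.7500)
F = F_att + ΣF_rep = (2.7500,-4.0000)
Δp = p'−p = (0.2750,-0.4000); α = Δx/Fx = (11/40) / (11/4) = 1/10
check: Δy/Fy = (-2/5) / (-4) = 1/10 ✓

α = 1/10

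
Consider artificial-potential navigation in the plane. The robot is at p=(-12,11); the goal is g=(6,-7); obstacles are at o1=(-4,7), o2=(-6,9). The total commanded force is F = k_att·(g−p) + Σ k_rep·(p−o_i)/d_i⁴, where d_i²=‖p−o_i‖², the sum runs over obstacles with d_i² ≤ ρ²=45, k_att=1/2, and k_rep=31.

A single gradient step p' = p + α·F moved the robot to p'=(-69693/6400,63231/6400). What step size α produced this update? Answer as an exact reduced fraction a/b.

F_att = 1/2·(g−p) = 1/2·(18,-18) = (9.0000,-9.0000)
o1: d²=80 > ρ²=45 → inactive
o2: d²=40 ≤ ρ²=45; F_rep = 31·(-6,2)/40² = (-0.1163,0.0387)
F = F_att + ΣF_rep = (8.8837,-8.9612)
Δp = p'−p = (1.1105,-1.1202); α = Δx/Fx = (7107/6400) / (7107/800) = 1/8
check: Δy/Fy = (-7169/6400) / (-7169/800) = 1/8 ✓

α = 1/8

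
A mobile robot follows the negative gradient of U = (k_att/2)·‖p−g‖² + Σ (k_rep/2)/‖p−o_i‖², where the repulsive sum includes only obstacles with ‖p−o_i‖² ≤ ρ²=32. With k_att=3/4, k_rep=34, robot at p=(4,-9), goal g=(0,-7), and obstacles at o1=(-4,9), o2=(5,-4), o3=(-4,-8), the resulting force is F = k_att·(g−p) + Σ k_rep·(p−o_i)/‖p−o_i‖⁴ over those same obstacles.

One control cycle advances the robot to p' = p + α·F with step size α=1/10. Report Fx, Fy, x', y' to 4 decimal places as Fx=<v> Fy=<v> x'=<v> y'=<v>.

Fx=-3.0503 Fy=1.2485 x'=3.6950 y'=-8.8751

F_att = 3/4·(g−p) = 3/4·(-4,2) = (-3.0000,1.5000)
o1: d²=388 > ρ²=32 → inactive
o2: d²=26 ≤ ρ²=32; F_rep = 34·(-1,-5)/26² = (-0.0503,-0.2515)
o3: d²=65 > ρ²=32 → inactive
F = F_att + ΣF_rep = (-3.0503,1.2485)
p' = p + 1/10·F = (3.6950,-8.8751)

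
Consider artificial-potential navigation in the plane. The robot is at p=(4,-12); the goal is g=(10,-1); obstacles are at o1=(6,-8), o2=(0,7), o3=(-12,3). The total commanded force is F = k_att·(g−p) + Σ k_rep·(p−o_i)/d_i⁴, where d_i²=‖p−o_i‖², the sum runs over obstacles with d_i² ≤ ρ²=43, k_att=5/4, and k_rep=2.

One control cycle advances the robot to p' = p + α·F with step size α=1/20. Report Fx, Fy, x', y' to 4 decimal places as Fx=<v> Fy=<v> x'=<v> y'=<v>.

F_att = 5/4·(g−p) = 5/4·(6,11) = (7.5000,13.7500)
o1: d²=20 ≤ ρ²=43; F_rep = 2·(-2,-4)/20² = (-0.0100,-0.0200)
o2: d²=377 > ρ²=43 → inactive
o3: d²=481 > ρ²=43 → inactive
F = F_att + ΣF_rep = (7.4900,13.7300)
p' = p + 1/20·F = (4.3745,-11.3135)

Fx=7.4900 Fy=13.7300 x'=4.3745 y'=-11.3135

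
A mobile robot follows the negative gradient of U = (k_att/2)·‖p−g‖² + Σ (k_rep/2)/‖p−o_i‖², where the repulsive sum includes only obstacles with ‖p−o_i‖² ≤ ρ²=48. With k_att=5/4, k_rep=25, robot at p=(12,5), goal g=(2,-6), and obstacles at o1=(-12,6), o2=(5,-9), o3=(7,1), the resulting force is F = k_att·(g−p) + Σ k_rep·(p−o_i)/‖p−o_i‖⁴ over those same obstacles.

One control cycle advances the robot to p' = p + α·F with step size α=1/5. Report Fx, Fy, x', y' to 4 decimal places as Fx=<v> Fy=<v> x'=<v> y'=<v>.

Fx=-12.4256 Fy=-13.6905 x'=9.5149 y'=2.2619

F_att = 5/4·(g−p) = 5/4·(-10,-11) = (-12.5000,-13.7500)
o1: d²=577 > ρ²=48 → inactive
o2: d²=245 > ρ²=48 → inactive
o3: d²=41 ≤ ρ²=48; F_rep = 25·(5,4)/41² = (0.0744,0.0595)
F = F_att + ΣF_rep = (-12.4256,-13.6905)
p' = p + 1/5·F = (9.5149,2.2619)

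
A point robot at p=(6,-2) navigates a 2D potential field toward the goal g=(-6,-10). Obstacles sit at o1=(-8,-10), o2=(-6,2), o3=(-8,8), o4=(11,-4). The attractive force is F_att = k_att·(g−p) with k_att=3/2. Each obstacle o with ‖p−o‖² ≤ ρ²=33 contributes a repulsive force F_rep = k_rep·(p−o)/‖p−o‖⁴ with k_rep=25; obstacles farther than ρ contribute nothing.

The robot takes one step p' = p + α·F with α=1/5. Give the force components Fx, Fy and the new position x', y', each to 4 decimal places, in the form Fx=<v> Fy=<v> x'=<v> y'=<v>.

Fx=-18.1486 Fy=-11.9405 x'=2.3703 y'=-4.3881

F_att = 3/2·(g−p) = 3/2·(-12,-8) = (-18.0000,-12.0000)
o1: d²=260 > ρ²=33 → inactive
o2: d²=160 > ρ²=33 → inactive
o3: d²=296 > ρ²=33 → inactive
o4: d²=29 ≤ ρ²=33; F_rep = 25·(-5,2)/29² = (-0.1486,0.0595)
F = F_att + ΣF_rep = (-18.1486,-11.9405)
p' = p + 1/5·F = (2.3703,-4.3881)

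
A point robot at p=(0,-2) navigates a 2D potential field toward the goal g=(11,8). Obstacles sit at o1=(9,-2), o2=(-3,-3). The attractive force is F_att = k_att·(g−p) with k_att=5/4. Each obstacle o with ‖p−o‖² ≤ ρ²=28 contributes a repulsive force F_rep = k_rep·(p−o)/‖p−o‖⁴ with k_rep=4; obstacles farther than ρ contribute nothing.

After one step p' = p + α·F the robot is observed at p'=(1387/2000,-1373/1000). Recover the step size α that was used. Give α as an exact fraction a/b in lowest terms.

F_att = 5/4·(g−p) = 5/4·(11,10) = (13.7500,12.5000)
o1: d²=81 > ρ²=28 → inactive
o2: d²=10 ≤ ρ²=28; F_rep = 4·(3,1)/10² = (0.1200,0.0400)
F = F_att + ΣF_rep = (13.8700,12.5400)
Δp = p'−p = (0.6935,0.6270); α = Δx/Fx = (1387/2000) / (1387/100) = 1/20
check: Δy/Fy = (627/1000) / (627/50) = 1/20 ✓

α = 1/20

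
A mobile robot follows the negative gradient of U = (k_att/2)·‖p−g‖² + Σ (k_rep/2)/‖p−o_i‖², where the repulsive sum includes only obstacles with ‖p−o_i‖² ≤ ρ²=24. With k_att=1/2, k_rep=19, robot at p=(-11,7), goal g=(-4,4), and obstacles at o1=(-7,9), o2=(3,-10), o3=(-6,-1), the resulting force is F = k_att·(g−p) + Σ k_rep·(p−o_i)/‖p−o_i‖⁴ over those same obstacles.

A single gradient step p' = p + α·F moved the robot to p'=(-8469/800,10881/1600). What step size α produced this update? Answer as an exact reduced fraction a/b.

F_att = 1/2·(g−p) = 1/2·(7,-3) = (3.5000,-1.5000)
o1: d²=20 ≤ ρ²=24; F_rep = 19·(-4,-2)/20² = (-0.1900,-0.0950)
o2: d²=485 > ρ²=24 → inactive
o3: d²=89 > ρ²=24 → inactive
F = F_att + ΣF_rep = (3.3100,-1.5950)
Δp = p'−p = (0.4138,-0.1994); α = Δx/Fx = (331/800) / (331/100) = 1/8
check: Δy/Fy = (-319/1600) / (-319/200) = 1/8 ✓

α = 1/8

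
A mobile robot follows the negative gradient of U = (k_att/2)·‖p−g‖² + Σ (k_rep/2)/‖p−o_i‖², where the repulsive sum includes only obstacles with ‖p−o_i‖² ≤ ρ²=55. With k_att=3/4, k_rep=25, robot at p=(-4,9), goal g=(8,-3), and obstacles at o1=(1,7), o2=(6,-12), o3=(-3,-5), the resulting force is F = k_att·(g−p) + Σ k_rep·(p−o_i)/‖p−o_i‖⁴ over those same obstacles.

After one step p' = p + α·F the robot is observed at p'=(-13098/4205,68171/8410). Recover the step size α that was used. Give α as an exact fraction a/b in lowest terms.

F_att = 3/4·(g−p) = 3/4·(12,-12) = (9.0000,-9.0000)
o1: d²=29 ≤ ρ²=55; F_rep = 25·(-5,2)/29² = (-0.1486,0.0595)
o2: d²=541 > ρ²=55 → inactive
o3: d²=197 > ρ²=55 → inactive
F = F_att + ΣF_rep = (8.8514,-8.9405)
Δp = p'−p = (0.8851,-0.8941); α = Δx/Fx = (3722/4205) / (7444/841) = 1/10
check: Δy/Fy = (-7519/8410) / (-7519/841) = 1/10 ✓

α = 1/10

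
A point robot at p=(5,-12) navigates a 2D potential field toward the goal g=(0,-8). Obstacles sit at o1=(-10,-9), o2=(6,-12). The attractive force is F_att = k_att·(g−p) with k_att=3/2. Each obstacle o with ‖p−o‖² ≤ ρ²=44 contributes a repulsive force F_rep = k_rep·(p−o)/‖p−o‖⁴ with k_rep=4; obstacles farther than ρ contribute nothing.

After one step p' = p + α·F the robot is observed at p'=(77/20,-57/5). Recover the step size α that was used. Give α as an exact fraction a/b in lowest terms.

F_att = 3/2·(g−p) = 3/2·(-5,4) = (-7.5000,6.0000)
o1: d²=234 > ρ²=44 → inactive
o2: d²=1 ≤ ρ²=44; F_rep = 4·(-1,0)/1² = (-4.0000,0.0000)
F = F_att + ΣF_rep = (-11.5000,6.0000)
Δp = p'−p = (-1.1500,0.6000); α = Δx/Fx = (-23/20) / (-23/2) = 1/10
check: Δy/Fy = (3/5) / (6) = 1/10 ✓

α = 1/10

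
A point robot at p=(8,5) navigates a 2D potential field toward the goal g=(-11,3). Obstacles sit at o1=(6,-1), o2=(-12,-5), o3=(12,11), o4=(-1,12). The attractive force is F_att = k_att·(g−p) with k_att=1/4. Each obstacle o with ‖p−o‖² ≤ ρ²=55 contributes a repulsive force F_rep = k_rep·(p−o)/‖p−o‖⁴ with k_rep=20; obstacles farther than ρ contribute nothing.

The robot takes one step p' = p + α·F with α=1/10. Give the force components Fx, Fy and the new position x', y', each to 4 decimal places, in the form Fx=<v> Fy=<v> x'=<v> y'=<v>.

F_att = 1/4·(g−p) = 1/4·(-19,-2) = (-4.7500,-0.5000)
o1: d²=40 ≤ ρ²=55; F_rep = 20·(2,6)/40² = (0.0250,0.0750)
o2: d²=500 > ρ²=55 → inactive
o3: d²=52 ≤ ρ²=55; F_rep = 20·(-4,-6)/52² = (-0.0296,-0.0444)
o4: d²=130 > ρ²=55 → inactive
F = F_att + ΣF_rep = (-4.7546,-0.4694)
p' = p + 1/10·F = (7.5245,4.9531)

Fx=-4.7546 Fy=-0.4694 x'=7.5245 y'=4.9531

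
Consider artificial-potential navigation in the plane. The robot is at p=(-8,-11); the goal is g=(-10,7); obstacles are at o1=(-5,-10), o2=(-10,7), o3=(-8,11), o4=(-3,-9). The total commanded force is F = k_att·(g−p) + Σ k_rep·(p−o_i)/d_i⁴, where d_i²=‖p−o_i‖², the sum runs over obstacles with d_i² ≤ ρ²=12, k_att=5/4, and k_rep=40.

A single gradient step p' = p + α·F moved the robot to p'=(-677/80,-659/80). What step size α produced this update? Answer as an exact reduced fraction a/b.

α = 1/8

F_att = 5/4·(g−p) = 5/4·(-2,18) = (-2.5000,22.5000)
o1: d²=10 ≤ ρ²=12; F_rep = 40·(-3,-1)/10² = (-1.2000,-0.4000)
o2: d²=328 > ρ²=12 → inactive
o3: d²=484 > ρ²=12 → inactive
o4: d²=29 > ρ²=12 → inactive
F = F_att + ΣF_rep = (-3.7000,22.1000)
Δp = p'−p = (-0.4625,2.7625); α = Δx/Fx = (-37/80) / (-37/10) = 1/8
check: Δy/Fy = (221/80) / (221/10) = 1/8 ✓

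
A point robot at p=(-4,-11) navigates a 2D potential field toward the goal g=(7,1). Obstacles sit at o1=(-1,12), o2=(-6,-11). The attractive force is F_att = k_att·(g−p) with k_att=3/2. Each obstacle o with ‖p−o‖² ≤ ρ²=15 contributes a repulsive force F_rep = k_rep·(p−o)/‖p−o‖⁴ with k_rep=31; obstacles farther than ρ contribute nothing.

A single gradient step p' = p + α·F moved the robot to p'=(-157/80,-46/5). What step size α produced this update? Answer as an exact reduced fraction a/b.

α = 1/10

F_att = 3/2·(g−p) = 3/2·(11,12) = (16.5000,18.0000)
o1: d²=538 > ρ²=15 → inactive
o2: d²=4 ≤ ρ²=15; F_rep = 31·(2,0)/4² = (3.8750,0.0000)
F = F_att + ΣF_rep = (20.3750,18.0000)
Δp = p'−p = (2.0375,1.8000); α = Δx/Fx = (163/80) / (163/8) = 1/10
check: Δy/Fy = (9/5) / (18) = 1/10 ✓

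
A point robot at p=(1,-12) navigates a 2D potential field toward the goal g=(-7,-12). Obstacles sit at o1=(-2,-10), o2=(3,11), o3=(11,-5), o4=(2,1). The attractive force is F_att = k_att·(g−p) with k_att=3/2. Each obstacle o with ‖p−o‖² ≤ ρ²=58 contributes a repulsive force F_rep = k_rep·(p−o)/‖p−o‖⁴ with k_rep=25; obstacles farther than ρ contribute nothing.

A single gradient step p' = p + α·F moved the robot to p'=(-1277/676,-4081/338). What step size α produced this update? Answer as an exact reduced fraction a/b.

α = 1/4

F_att = 3/2·(g−p) = 3/2·(-8,0) = (-12.0000,0.0000)
o1: d²=13 ≤ ρ²=58; F_rep = 25·(3,-2)/13² = (0.4438,-0.2959)
o2: d²=533 > ρ²=58 → inactive
o3: d²=149 > ρ²=58 → inactive
o4: d²=170 > ρ²=58 → inactive
F = F_att + ΣF_rep = (-11.5562,-0.2959)
Δp = p'−p = (-2.8891,-0.0740); α = Δx/Fx = (-1953/676) / (-1953/169) = 1/4
check: Δy/Fy = (-25/338) / (-50/169) = 1/4 ✓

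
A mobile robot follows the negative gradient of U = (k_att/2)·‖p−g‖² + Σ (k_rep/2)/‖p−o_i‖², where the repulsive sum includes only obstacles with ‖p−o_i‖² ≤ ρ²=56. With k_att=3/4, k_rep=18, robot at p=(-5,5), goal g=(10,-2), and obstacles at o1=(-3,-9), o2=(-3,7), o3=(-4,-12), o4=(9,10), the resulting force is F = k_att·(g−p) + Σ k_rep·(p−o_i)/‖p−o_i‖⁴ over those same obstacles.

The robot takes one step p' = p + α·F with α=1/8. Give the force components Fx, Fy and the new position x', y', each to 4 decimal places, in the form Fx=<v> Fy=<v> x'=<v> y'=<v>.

F_att = 3/4·(g−p) = 3/4·(15,-7) = (11.2500,-5.2500)
o1: d²=200 > ρ²=56 → inactive
o2: d²=8 ≤ ρ²=56; F_rep = 18·(-2,-2)/8² = (-0.5625,-0.5625)
o3: d²=290 > ρ²=56 → inactive
o4: d²=221 > ρ²=56 → inactive
F = F_att + ΣF_rep = (10.6875,-5.8125)
p' = p + 1/8·F = (-3.6641,4.2734)

Fx=10.6875 Fy=-5.8125 x'=-3.6641 y'=4.2734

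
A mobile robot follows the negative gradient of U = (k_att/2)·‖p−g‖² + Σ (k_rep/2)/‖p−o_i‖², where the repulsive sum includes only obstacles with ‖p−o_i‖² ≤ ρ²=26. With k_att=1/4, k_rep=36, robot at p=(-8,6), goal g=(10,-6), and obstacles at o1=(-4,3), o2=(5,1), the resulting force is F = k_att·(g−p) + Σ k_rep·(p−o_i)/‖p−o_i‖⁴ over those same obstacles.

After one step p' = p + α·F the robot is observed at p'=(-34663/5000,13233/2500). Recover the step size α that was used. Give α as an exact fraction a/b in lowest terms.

α = 1/4

F_att = 1/4·(g−p) = 1/4·(18,-12) = (4.5000,-3.0000)
o1: d²=25 ≤ ρ²=26; F_rep = 36·(-4,3)/25² = (-0.2304,0.1728)
o2: d²=194 > ρ²=26 → inactive
F = F_att + ΣF_rep = (4.2696,-2.8272)
Δp = p'−p = (1.0674,-0.7068); α = Δx/Fx = (5337/5000) / (5337/1250) = 1/4
check: Δy/Fy = (-1767/2500) / (-1767/625) = 1/4 ✓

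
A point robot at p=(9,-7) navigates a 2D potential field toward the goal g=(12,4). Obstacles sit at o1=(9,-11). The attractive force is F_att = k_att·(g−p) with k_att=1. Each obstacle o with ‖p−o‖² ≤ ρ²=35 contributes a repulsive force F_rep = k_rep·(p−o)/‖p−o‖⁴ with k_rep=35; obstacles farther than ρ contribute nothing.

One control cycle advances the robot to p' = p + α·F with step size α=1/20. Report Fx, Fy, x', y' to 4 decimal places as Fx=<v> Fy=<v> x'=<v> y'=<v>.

Fx=3.0000 Fy=11.5469 x'=9.1500 y'=-6.4227

F_att = 1·(g−p) = 1·(3,11) = (3.0000,11.0000)
o1: d²=16 ≤ ρ²=35; F_rep = 35·(0,4)/16² = (0.0000,0.5469)
F = F_att + ΣF_rep = (3.0000,11.5469)
p' = p + 1/20·F = (9.1500,-6.4227)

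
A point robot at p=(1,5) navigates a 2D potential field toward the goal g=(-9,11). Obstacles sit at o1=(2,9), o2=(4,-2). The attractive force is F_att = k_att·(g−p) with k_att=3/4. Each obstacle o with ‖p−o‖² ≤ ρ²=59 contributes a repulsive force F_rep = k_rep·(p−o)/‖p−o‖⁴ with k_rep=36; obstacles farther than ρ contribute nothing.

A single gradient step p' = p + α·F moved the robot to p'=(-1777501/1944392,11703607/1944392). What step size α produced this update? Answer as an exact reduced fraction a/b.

F_att = 3/4·(g−p) = 3/4·(-10,6) = (-7.5000,4.5000)
o1: d²=17 ≤ ρ²=59; F_rep = 36·(-1,-4)/17² = (-0.1246,-0.4983)
o2: d²=58 ≤ ρ²=59; F_rep = 36·(-3,7)/58² = (-0.0321,0.0749)
F = F_att + ΣF_rep = (-7.6567,4.0766)
Δp = p'−p = (-1.9142,1.0192); α = Δx/Fx = (-3721893/1944392) / (-3721893/486098) = 1/4
check: Δy/Fy = (1981647/1944392) / (1981647/486098) = 1/4 ✓

α = 1/4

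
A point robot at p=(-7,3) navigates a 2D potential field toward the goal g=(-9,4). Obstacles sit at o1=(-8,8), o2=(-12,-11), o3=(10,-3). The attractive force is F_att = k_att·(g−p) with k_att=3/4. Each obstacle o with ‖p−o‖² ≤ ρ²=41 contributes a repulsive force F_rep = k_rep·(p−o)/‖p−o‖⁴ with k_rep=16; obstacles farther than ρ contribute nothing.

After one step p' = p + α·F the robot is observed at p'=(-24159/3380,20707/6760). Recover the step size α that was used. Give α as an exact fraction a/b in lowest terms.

α = 1/10

F_att = 3/4·(g−p) = 3/4·(-2,1) = (-1.5000,0.7500)
o1: d²=26 ≤ ρ²=41; F_rep = 16·(1,-5)/26² = (0.0237,-0.1183)
o2: d²=221 > ρ²=41 → inactive
o3: d²=325 > ρ²=41 → inactive
F = F_att + ΣF_rep = (-1.4763,0.6317)
Δp = p'−p = (-0.1476,0.0632); α = Δx/Fx = (-499/3380) / (-499/338) = 1/10
check: Δy/Fy = (427/6760) / (427/676) = 1/10 ✓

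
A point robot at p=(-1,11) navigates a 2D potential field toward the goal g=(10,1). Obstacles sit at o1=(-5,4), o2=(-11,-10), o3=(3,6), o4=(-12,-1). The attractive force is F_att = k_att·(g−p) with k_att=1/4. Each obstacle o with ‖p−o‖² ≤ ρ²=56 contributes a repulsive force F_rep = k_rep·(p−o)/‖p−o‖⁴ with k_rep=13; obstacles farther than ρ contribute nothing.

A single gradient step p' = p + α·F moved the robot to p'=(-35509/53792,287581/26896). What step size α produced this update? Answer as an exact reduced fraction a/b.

F_att = 1/4·(g−p) = 1/4·(11,-10) = (2.7500,-2.5000)
o1: d²=65 > ρ²=56 → inactive
o2: d²=541 > ρ²=56 → inactive
o3: d²=41 ≤ ρ²=56; F_rep = 13·(-4,5)/41² = (-0.0309,0.0387)
o4: d²=265 > ρ²=56 → inactive
F = F_att + ΣF_rep = (2.7191,-2.4613)
Δp = p'−p = (0.3399,-0.3077); α = Δx/Fx = (18283/53792) / (18283/6724) = 1/8
check: Δy/Fy = (-8275/26896) / (-8275/3362) = 1/8 ✓

α = 1/8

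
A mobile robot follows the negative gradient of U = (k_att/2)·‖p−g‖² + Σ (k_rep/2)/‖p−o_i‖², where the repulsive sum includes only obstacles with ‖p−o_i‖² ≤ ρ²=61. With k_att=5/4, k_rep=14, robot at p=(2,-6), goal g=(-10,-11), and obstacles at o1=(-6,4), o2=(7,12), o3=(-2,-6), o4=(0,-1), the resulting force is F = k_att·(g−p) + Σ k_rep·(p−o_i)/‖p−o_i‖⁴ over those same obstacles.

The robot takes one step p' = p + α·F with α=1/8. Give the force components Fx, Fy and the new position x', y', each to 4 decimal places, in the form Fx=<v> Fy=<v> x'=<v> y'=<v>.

F_att = 5/4·(g−p) = 5/4·(-12,-5) = (-15.0000,-6.2500)
o1: d²=164 > ρ²=61 → inactive
o2: d²=349 > ρ²=61 → inactive
o3: d²=16 ≤ ρ²=61; F_rep = 14·(4,0)/16² = (0.2188,0.0000)
o4: d²=29 ≤ ρ²=61; F_rep = 14·(2,-5)/29² = (0.0333,-0.0832)
F = F_att + ΣF_rep = (-14.7480,-6.3332)
p' = p + 1/8·F = (0.1565,-6.7917)

Fx=-14.7480 Fy=-6.3332 x'=0.1565 y'=-6.7917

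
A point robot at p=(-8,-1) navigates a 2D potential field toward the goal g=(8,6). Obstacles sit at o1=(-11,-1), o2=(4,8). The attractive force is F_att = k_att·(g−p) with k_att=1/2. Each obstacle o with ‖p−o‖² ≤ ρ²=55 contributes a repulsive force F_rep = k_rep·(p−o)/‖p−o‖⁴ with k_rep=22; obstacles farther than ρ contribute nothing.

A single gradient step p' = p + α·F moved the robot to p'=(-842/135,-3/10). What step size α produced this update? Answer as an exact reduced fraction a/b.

α = 1/5

F_att = 1/2·(g−p) = 1/2·(16,7) = (8.0000,3.5000)
o1: d²=9 ≤ ρ²=55; F_rep = 22·(3,0)/9² = (0.8148,0.0000)
o2: d²=225 > ρ²=55 → inactive
F = F_att + ΣF_rep = (8.8148,3.5000)
Δp = p'−p = (1.7630,0.7000); α = Δx/Fx = (238/135) / (238/27) = 1/5
check: Δy/Fy = (7/10) / (7/2) = 1/5 ✓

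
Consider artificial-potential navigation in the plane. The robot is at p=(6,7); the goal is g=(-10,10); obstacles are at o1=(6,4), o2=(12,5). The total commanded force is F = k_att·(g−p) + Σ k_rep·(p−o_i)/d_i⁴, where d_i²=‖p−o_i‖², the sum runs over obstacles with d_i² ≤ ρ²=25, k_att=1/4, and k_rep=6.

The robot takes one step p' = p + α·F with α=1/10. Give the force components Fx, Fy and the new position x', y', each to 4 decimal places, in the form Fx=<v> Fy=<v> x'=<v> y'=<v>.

F_att = 1/4·(g−p) = 1/4·(-16,3) = (-4.0000,0.7500)
o1: d²=9 ≤ ρ²=25; F_rep = 6·(0,3)/9² = (0.0000,0.2222)
o2: d²=40 > ρ²=25 → inactive
F = F_att + ΣF_rep = (-4.0000,0.9722)
p' = p + 1/10·F = (5.6000,7.0972)

Fx=-4.0000 Fy=0.9722 x'=5.6000 y'=7.0972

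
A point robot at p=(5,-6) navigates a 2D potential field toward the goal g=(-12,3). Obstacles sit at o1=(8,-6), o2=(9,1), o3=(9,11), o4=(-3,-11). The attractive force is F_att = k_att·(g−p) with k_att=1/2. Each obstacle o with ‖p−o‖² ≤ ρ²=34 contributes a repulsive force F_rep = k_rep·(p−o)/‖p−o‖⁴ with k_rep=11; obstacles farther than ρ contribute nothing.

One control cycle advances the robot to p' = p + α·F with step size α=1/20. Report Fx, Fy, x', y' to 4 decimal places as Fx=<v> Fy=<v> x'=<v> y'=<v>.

Fx=-8.9074 Fy=4.5000 x'=4.5546 y'=-5.7750

F_att = 1/2·(g−p) = 1/2·(-17,9) = (-8.5000,4.5000)
o1: d²=9 ≤ ρ²=34; F_rep = 11·(-3,0)/9² = (-0.4074,0.0000)
o2: d²=65 > ρ²=34 → inactive
o3: d²=305 > ρ²=34 → inactive
o4: d²=89 > ρ²=34 → inactive
F = F_att + ΣF_rep = (-8.9074,4.5000)
p' = p + 1/20·F = (4.5546,-5.7750)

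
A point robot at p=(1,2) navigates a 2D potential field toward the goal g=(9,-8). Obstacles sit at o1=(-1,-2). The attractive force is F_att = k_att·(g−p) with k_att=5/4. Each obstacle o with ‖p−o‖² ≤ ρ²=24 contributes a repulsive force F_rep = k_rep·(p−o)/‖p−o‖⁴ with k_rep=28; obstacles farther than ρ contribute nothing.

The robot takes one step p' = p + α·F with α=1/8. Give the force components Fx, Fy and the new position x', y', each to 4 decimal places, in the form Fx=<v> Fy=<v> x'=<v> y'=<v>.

Fx=10.1400 Fy=-12.2200 x'=2.2675 y'=0.4725

F_att = 5/4·(g−p) = 5/4·(8,-10) = (10.0000,-12.5000)
o1: d²=20 ≤ ρ²=24; F_rep = 28·(2,4)/20² = (0.1400,0.2800)
F = F_att + ΣF_rep = (10.1400,-12.2200)
p' = p + 1/8·F = (2.2675,0.4725)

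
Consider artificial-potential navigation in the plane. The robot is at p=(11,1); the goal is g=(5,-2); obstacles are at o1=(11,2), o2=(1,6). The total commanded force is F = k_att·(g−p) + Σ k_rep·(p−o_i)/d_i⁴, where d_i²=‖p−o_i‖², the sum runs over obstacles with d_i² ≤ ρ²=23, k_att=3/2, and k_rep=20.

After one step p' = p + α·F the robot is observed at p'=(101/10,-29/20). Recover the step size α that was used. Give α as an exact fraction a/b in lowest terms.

F_att = 3/2·(g−p) = 3/2·(-6,-3) = (-9.0000,-4.5000)
o1: d²=1 ≤ ρ²=23; F_rep = 20·(0,-1)/1² = (0.0000,-20.0000)
o2: d²=125 > ρ²=23 → inactive
F = F_att + ΣF_rep = (-9.0000,-24.5000)
Δp = p'−p = (-0.9000,-2.4500); α = Δx/Fx = (-9/10) / (-9) = 1/10
check: Δy/Fy = (-49/20) / (-49/2) = 1/10 ✓

α = 1/10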